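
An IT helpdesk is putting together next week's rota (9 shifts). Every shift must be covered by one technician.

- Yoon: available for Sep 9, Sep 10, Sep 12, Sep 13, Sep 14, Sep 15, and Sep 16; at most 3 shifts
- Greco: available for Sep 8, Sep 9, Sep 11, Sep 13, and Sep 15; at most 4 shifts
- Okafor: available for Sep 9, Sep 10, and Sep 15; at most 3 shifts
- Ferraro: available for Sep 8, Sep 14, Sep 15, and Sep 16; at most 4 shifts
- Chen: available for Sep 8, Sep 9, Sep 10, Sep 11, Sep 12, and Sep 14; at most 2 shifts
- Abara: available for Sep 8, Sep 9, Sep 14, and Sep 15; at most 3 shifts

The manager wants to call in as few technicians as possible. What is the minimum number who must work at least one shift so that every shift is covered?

9 slots to fill and no one can take more than 4, so at least ⌈9/4⌉ = 3 technicians are needed.
Yoon, Greco, and Okafor alone can cover everything: Sep 8→Greco, Sep 9→Greco, Sep 10→Okafor, Sep 11→Greco, Sep 12→Yoon, Sep 13→Greco, Sep 14→Yoon, Sep 15→Okafor, Sep 16→Yoon.

3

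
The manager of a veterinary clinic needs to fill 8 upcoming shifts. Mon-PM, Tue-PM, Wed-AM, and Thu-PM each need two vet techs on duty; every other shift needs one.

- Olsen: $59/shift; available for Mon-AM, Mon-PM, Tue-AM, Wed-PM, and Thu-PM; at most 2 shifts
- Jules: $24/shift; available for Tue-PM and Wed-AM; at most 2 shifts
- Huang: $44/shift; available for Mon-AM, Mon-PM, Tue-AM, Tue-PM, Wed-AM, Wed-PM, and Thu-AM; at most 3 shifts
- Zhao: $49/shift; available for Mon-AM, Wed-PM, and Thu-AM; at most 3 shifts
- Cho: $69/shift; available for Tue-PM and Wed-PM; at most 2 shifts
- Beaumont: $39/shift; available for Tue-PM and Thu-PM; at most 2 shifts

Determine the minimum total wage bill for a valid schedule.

Mon-PM can only be covered by Olsen and Huang, so that assignment is forced.
Wed-AM can only be covered by Jules and Huang, so that assignment is forced.
Thu-PM can only be covered by Olsen and Beaumont, so that assignment is forced.
Picking the cheapest available vet tech for each shift independently would cost $508, but that ignores the shift limits.
An optimal schedule: Mon-AM→Zhao, Mon-PM→Huang+Olsen, Tue-AM→Huang, Tue-PM→Jules+Beaumont, Wed-AM→Jules+Huang, Wed-PM→Zhao, Thu-AM→Zhao, Thu-PM→Beaumont+Olsen.
Total: 49 + 44 + 59 + 44 + 24 + 39 + 24 + 44 + 49 + 49 + 39 + 59 = $523.

$523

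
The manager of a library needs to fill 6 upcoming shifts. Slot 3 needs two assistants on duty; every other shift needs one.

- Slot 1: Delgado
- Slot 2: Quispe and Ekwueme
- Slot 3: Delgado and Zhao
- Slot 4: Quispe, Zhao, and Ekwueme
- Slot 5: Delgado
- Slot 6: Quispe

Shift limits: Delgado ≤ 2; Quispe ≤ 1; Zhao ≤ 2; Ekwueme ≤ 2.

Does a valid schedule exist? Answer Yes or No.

No

Total capacity is 7 and 7 slots are needed, so capacity alone doesn't rule it out.
Shifts {Slot 1, Slot 3, Slot 5} need 4 worker-slots in total, but the assistants available for any of those shifts (Delgado and Zhao) can supply at most 3 among them. So no valid schedule exists.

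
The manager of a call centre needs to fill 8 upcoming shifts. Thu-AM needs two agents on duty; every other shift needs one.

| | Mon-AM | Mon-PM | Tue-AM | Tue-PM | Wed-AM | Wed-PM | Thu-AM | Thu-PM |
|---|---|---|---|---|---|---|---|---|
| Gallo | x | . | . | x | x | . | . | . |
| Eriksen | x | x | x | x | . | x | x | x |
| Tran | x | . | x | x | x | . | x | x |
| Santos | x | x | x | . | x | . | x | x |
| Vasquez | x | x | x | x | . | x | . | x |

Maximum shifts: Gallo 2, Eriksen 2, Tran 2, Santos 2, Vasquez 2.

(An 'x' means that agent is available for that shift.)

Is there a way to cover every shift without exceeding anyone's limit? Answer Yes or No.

Yes

One valid schedule: Mon-AM→Vasquez, Mon-PM→Eriksen, Tue-AM→Tran, Tue-PM→Gallo, Wed-AM→Gallo, Wed-PM→Eriksen, Thu-AM→Tran+Santos, Thu-PM→Santos.
Loads: Gallo 2/2, Eriksen 2/2, Tran 2/2, Santos 2/2, Vasquez 1/2 — all within limits.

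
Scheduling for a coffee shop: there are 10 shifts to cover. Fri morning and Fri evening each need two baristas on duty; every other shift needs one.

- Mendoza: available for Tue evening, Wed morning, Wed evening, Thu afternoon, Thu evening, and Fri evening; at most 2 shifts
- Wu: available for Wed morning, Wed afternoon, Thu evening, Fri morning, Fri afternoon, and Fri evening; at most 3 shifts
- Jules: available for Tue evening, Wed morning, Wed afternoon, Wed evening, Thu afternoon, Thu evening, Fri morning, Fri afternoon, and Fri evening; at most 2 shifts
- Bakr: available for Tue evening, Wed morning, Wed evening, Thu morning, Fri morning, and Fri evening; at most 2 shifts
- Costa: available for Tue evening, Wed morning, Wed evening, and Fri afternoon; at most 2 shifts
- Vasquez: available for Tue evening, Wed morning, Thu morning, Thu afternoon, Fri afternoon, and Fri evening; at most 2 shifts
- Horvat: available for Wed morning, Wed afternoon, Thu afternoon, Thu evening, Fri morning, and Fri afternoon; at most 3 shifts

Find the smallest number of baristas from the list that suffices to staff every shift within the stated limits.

5

12 slots to fill and no one can take more than 3, so at least ⌈12/3⌉ = 4 baristas are needed.
Any 4 baristas together have capacity at most 3+3+2+2 = 10 < 12 slots, so 4 can never suffice.
Mendoza, Wu, Jules, Bakr, and Horvat alone can cover everything: Tue evening→Mendoza, Wed morning→Horvat, Wed afternoon→Wu, Wed evening→Mendoza, Thu morning→Bakr, Thu afternoon→Jules, Thu evening→Horvat, Fri morning→Wu+Horvat, Fri afternoon→Wu, Fri evening→Jules+Bakr.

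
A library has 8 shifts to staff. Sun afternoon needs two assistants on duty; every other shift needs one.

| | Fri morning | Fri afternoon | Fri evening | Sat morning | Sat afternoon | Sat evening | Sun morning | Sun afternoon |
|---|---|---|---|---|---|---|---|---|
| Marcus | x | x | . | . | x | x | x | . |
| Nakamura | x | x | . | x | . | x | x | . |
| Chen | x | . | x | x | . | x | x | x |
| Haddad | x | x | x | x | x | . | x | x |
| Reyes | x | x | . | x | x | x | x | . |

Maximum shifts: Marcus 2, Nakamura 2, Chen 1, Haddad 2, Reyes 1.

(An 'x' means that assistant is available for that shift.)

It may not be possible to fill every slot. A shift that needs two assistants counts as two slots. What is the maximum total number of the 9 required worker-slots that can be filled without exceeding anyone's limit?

Total capacity across all assistants is 2+2+1+2+1 = 8, and 9 slots are needed, so at most 8 can be filled.
An assignment achieving 8: Fri morning→Haddad, Fri afternoon→Marcus, Fri evening→Chen, Sat morning→Nakamura, Sat afternoon→Marcus, Sat evening→Nakamura, Sun morning→Reyes, Sun afternoon→Haddad.
Loads: Marcus 2/2, Nakamura 2/2, Chen 1/1, Haddad 2/2, Reyes 1/1.

8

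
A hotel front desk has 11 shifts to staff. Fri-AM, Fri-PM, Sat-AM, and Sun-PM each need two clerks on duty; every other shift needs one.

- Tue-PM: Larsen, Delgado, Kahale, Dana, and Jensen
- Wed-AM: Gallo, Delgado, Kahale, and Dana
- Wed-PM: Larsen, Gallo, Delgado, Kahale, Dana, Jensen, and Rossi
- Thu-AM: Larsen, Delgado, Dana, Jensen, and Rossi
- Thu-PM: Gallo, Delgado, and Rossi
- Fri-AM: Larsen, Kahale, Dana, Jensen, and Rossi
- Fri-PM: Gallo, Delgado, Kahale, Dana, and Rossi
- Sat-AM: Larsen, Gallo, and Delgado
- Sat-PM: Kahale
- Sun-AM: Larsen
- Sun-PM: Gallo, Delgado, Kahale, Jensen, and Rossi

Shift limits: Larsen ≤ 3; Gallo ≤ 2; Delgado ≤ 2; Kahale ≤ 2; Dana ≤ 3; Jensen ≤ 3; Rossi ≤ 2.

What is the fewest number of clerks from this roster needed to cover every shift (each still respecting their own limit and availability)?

6

15 slots to fill and no one can take more than 3, so at least ⌈15/3⌉ = 5 clerks are needed.
Any 5 clerks together have capacity at most 3+3+3+2+2 = 13 < 15 slots, so 5 can never suffice.
Larsen, Gallo, Delgado, Kahale, Dana, and Jensen alone can cover everything: Tue-PM→Dana, Wed-AM→Delgado, Wed-PM→Jensen, Thu-AM→Larsen, Thu-PM→Gallo, Fri-AM→Dana+Jensen, Fri-PM→Delgado+Dana, Sat-AM→Larsen+Gallo, Sat-PM→Kahale, Sun-AM→Larsen, Sun-PM→Kahale+Jensen.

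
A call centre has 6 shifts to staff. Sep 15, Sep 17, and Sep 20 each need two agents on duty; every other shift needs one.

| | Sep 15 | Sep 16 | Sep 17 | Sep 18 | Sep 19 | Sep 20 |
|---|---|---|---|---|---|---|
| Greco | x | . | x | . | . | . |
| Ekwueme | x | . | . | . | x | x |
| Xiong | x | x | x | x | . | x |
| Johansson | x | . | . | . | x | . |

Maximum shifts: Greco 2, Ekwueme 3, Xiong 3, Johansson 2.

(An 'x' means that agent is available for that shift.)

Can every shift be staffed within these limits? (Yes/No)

Total capacity is 10 and 9 slots are needed, so capacity alone doesn't rule it out.
Shifts {Sep 16, Sep 17, Sep 18, Sep 20} need 6 worker-slots in total, but the agents available for any of those shifts (Greco, Ekwueme, and Xiong) can supply at most 5 among them. So no valid schedule exists.

No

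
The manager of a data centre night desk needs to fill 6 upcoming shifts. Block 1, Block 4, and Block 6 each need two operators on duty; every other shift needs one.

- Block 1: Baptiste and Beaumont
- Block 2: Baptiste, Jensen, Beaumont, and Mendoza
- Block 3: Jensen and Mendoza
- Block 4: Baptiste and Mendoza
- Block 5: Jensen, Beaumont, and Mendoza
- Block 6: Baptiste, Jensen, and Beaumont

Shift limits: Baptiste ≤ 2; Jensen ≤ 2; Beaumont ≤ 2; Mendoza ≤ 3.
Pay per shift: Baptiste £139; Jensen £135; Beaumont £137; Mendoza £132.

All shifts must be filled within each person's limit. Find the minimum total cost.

Block 1 can only be covered by Baptiste and Beaumont, so that assignment is forced.
Block 4 can only be covered by Baptiste and Mendoza, so that assignment is forced.
Picking the cheapest available operator for each shift independently would cost £1215, but that ignores the shift limits.
An optimal schedule: Block 1→Baptiste+Beaumont, Block 2→Mendoza, Block 3→Jensen, Block 4→Baptiste+Mendoza, Block 5→Mendoza, Block 6→Jensen+Beaumont.
Total: 139 + 137 + 132 + 135 + 139 + 132 + 132 + 135 + 137 = £1218.

£1218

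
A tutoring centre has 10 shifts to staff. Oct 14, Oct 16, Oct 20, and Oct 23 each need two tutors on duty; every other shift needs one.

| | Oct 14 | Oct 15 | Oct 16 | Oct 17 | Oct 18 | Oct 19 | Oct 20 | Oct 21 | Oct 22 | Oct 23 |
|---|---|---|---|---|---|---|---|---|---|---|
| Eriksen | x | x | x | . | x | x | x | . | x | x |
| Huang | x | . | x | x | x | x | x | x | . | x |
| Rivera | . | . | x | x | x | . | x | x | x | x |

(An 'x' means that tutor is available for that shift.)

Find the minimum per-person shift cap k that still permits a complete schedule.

5

With 3 tutors and 14 worker-slots to fill, someone must work at least ⌈14/3⌉ = 5 shifts, so k ≥ 5.
k = 5 works: Oct 14→Eriksen+Huang, Oct 15→Eriksen, Oct 16→Eriksen+Rivera, Oct 17→Huang, Oct 18→Rivera, Oct 19→Eriksen, Oct 20→Huang+Rivera, Oct 21→Huang, Oct 22→Eriksen, Oct 23→Huang+Rivera.
Loads: Eriksen 5, Huang 5, Rivera 4 — all ≤ 5.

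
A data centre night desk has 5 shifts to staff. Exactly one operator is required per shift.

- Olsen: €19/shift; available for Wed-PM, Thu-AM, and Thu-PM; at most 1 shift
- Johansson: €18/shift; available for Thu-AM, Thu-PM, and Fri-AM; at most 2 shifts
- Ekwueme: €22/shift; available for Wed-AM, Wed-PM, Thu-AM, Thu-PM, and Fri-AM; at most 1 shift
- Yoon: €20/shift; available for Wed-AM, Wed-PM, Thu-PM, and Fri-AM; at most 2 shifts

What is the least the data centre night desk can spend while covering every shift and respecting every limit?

Picking the cheapest available operator for each shift independently would cost €93, but that ignores the shift limits.
An optimal schedule: Wed-AM→Yoon, Wed-PM→Olsen, Thu-AM→Johansson, Thu-PM→Yoon, Fri-AM→Johansson.
Total: 20 + 19 + 18 + 20 + 18 = €95.

€95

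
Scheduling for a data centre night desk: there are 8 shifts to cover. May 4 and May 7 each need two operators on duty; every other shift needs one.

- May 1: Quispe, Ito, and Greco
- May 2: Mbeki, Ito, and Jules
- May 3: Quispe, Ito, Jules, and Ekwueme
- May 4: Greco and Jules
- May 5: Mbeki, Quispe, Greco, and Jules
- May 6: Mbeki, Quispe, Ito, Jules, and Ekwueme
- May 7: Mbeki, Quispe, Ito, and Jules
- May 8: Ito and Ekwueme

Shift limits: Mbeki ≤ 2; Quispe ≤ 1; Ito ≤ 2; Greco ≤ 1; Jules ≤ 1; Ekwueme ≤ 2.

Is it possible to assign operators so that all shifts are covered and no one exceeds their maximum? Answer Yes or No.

No

Total capacity is 2+1+2+1+1+2 = 9 but 10 worker-slots are needed — infeasible.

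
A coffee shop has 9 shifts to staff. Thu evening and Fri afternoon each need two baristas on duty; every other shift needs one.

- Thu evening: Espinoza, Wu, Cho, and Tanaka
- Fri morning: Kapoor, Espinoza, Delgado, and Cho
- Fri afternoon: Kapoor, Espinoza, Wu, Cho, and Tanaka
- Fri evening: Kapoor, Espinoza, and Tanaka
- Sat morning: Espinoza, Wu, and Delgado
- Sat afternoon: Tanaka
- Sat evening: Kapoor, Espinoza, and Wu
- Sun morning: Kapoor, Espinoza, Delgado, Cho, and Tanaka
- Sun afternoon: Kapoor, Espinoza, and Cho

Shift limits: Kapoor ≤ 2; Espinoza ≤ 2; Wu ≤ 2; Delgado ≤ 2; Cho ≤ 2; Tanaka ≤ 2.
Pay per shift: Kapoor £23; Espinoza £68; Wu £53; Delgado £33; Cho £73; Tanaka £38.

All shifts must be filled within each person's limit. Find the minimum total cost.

£503

Sat afternoon can only be covered by Tanaka, so that assignment is forced.
Picking the cheapest available barista for each shift independently would cost £338, but that ignores the shift limits.
An optimal schedule: Thu evening→Wu+Espinoza, Fri morning→Delgado, Fri afternoon→Wu+Cho, Fri evening→Kapoor, Sat morning→Delgado, Sat afternoon→Tanaka, Sat evening→Kapoor, Sun morning→Tanaka, Sun afternoon→Espinoza.
Total: 53 + 68 + 33 + 53 + 73 + 23 + 33 + 38 + 23 + 38 + 68 = £503.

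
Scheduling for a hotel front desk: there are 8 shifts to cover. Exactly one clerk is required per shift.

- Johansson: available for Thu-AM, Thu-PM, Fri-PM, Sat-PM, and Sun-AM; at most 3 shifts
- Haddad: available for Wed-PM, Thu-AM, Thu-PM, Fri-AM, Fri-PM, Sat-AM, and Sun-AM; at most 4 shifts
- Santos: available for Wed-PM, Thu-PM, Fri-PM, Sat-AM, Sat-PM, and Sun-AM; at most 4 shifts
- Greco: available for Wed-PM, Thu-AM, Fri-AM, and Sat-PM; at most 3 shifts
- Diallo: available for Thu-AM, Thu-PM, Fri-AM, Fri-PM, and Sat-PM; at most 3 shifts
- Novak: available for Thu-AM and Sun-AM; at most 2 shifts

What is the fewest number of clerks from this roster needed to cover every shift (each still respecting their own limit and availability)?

8 slots to fill and no one can take more than 4, so at least ⌈8/4⌉ = 2 clerks are needed.
Haddad and Santos alone can cover everything: Wed-PM→Haddad, Thu-AM→Haddad, Thu-PM→Haddad, Fri-AM→Haddad, Fri-PM→Santos, Sat-AM→Santos, Sat-PM→Santos, Sun-AM→Santos.

2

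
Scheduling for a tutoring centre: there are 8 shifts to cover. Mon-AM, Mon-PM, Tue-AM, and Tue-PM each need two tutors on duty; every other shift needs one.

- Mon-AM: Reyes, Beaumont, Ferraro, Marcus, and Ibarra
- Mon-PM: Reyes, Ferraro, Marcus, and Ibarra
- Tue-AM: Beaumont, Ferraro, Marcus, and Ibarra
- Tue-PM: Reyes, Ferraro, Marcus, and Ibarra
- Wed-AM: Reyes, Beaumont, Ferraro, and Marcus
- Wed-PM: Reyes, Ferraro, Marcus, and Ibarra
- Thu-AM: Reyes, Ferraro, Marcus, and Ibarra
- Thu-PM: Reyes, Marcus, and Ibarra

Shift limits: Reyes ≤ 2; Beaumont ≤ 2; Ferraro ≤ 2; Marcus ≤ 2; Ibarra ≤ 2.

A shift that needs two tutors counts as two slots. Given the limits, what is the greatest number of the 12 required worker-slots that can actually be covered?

Total capacity across all tutors is 2+2+2+2+2 = 10, and 12 slots are needed, so at most 10 can be filled.
An assignment achieving 10: Mon-PM→Reyes+Ferraro, Tue-AM→Beaumont+Ferraro, Tue-PM→Marcus+Ibarra, Wed-AM→Beaumont, Wed-PM→Marcus, Thu-AM→Ibarra, Thu-PM→Reyes.
Loads: Reyes 2/2, Beaumont 2/2, Ferraro 2/2, Marcus 2/2, Ibarra 2/2.

10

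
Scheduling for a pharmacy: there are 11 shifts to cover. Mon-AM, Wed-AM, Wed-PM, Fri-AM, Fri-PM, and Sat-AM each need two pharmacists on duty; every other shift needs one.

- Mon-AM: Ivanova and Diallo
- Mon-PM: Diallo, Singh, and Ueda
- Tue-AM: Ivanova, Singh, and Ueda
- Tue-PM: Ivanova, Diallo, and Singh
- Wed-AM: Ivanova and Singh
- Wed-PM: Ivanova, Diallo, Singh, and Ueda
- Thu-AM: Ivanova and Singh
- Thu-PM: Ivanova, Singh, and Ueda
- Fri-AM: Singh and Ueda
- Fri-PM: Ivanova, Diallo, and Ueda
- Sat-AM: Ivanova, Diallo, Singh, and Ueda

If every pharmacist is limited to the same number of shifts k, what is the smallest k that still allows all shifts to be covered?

With 4 pharmacists and 17 worker-slots to fill, someone must work at least ⌈17/4⌉ = 5 shifts, so k ≥ 5.
k = 5 works: Mon-AM→Ivanova+Diallo, Mon-PM→Diallo, Tue-AM→Ivanova, Tue-PM→Ivanova, Wed-AM→Ivanova+Singh, Wed-PM→Diallo+Singh, Thu-AM→Ivanova, Thu-PM→Singh, Fri-AM→Singh+Ueda, Fri-PM→Diallo+Ueda, Sat-AM→Diallo+Singh.
Loads: Ivanova 5, Diallo 5, Singh 5, Ueda 2 — all ≤ 5.

5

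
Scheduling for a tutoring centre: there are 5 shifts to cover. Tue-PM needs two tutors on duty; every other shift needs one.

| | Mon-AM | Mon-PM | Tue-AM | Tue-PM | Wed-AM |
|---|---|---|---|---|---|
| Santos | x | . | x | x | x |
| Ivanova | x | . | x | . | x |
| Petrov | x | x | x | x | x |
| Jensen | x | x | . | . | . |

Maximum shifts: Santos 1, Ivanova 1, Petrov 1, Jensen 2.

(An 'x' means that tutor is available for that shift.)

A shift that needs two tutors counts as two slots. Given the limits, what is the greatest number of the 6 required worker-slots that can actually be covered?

Total capacity across all tutors is 1+1+1+2 = 5, and 6 slots are needed, so at most 5 can be filled.
An assignment achieving 5: Mon-AM→Jensen, Mon-PM→Jensen, Tue-AM→Ivanova, Tue-PM→Santos+Petrov.
Loads: Santos 1/1, Ivanova 1/1, Petrov 1/1, Jensen 2/2.

5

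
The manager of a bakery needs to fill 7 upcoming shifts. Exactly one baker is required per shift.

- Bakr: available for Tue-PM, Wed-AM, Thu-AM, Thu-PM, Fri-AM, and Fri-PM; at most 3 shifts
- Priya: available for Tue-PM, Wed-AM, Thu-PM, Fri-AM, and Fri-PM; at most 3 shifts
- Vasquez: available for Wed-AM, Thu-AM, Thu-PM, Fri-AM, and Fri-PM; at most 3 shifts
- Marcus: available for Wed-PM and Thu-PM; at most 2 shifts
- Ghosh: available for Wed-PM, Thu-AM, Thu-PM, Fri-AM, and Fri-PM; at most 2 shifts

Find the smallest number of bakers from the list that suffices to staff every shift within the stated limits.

3

7 slots to fill and no one can take more than 3, so at least ⌈7/3⌉ = 3 bakers are needed.
Bakr, Priya, and Marcus alone can cover everything: Tue-PM→Bakr, Wed-AM→Bakr, Wed-PM→Marcus, Thu-AM→Bakr, Thu-PM→Priya, Fri-AM→Priya, Fri-PM→Priya.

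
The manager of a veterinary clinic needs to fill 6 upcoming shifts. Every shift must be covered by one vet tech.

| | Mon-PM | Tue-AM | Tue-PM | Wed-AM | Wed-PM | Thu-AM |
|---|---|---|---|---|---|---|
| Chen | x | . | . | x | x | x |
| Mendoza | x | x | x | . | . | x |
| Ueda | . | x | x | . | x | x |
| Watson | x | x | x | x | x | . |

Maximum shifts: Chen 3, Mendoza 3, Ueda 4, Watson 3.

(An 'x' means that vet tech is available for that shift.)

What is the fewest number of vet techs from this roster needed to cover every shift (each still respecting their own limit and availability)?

6 slots to fill and no one can take more than 4, so at least ⌈6/4⌉ = 2 vet techs are needed.
Chen and Mendoza alone can cover everything: Mon-PM→Chen, Tue-AM→Mendoza, Tue-PM→Mendoza, Wed-AM→Chen, Wed-PM→Chen, Thu-AM→Mendoza.

2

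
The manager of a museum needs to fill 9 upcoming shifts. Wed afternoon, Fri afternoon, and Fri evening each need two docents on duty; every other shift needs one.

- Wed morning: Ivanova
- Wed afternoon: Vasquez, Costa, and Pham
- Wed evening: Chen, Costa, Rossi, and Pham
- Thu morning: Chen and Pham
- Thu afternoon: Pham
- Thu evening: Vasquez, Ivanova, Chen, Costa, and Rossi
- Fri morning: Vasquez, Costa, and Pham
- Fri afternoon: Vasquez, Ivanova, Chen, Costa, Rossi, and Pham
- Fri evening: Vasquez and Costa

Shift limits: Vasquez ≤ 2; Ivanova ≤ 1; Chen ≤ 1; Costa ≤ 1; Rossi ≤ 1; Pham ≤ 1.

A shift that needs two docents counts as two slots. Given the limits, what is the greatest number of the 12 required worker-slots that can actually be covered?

Total capacity across all docents is 2+1+1+1+1+1 = 7, and 12 slots are needed, so at most 7 can be filled.
An assignment achieving 7: Wed morning→Ivanova, Wed afternoon→Vasquez, Wed evening→Rossi, Thu morning→Chen, Thu afternoon→Pham, Fri evening→Vasquez+Costa.
Loads: Vasquez 2/2, Ivanova 1/1, Chen 1/1, Costa 1/1, Rossi 1/1, Pham 1/1.

7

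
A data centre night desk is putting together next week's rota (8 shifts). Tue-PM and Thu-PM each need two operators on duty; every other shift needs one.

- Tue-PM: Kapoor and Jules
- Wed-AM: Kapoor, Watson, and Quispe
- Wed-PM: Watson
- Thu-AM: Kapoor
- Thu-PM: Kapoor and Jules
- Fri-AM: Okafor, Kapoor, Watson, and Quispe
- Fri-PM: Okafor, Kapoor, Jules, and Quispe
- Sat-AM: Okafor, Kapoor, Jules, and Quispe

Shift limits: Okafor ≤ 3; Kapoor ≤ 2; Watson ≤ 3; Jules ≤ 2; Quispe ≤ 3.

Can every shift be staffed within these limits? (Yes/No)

No

Total capacity is 13 and 10 slots are needed, so capacity alone doesn't rule it out.
Shifts {Tue-PM, Thu-AM, Thu-PM} need 5 worker-slots in total, but the operators available for any of those shifts (Kapoor and Jules) can supply at most 4 among them. So no valid schedule exists.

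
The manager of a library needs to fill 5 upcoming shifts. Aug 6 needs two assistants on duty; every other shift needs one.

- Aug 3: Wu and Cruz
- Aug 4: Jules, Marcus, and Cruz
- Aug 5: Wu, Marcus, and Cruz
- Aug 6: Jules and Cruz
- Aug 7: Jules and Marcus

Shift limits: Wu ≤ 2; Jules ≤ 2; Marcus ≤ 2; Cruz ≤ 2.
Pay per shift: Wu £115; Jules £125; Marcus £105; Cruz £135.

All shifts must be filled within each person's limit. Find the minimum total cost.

£700

Aug 6 can only be covered by Jules and Cruz, so that assignment is forced.
Picking the cheapest available assistant for each shift independently would cost £690, but that ignores the shift limits.
An optimal schedule: Aug 3→Wu, Aug 4→Marcus, Aug 5→Wu, Aug 6→Jules+Cruz, Aug 7→Marcus.
Total: 115 + 105 + 115 + 125 + 135 + 105 = £700.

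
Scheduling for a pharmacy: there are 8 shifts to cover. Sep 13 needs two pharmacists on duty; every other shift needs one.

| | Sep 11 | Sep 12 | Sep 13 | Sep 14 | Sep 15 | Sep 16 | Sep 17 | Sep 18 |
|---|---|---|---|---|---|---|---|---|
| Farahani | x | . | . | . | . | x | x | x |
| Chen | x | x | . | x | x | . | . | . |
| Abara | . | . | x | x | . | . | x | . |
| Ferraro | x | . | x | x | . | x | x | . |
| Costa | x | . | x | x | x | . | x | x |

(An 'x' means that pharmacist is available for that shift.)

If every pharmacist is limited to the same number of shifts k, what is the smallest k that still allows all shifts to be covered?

2

With 5 pharmacists and 9 worker-slots to fill, someone must work at least ⌈9/5⌉ = 2 shifts, so k ≥ 2.
k = 2 works: Sep 11→Ferraro, Sep 12→Chen, Sep 13→Abara+Ferraro, Sep 14→Abara, Sep 15→Chen, Sep 16→Farahani, Sep 17→Costa, Sep 18→Farahani.
Loads: Farahani 2, Chen 2, Abara 2, Ferraro 2, Costa 1 — all ≤ 2.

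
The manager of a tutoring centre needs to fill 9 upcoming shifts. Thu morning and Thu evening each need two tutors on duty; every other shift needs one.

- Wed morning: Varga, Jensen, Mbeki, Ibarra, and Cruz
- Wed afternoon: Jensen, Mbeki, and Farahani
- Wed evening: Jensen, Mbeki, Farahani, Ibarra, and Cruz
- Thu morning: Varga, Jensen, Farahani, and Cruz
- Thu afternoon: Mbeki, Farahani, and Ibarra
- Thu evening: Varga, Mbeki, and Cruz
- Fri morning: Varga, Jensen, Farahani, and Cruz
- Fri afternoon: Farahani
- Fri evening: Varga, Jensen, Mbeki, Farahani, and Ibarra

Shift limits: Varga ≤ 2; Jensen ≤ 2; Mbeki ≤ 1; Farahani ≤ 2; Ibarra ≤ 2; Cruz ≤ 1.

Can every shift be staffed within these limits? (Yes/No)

No

Total capacity is 2+2+1+2+2+1 = 10 but 11 worker-slots are needed — infeasible.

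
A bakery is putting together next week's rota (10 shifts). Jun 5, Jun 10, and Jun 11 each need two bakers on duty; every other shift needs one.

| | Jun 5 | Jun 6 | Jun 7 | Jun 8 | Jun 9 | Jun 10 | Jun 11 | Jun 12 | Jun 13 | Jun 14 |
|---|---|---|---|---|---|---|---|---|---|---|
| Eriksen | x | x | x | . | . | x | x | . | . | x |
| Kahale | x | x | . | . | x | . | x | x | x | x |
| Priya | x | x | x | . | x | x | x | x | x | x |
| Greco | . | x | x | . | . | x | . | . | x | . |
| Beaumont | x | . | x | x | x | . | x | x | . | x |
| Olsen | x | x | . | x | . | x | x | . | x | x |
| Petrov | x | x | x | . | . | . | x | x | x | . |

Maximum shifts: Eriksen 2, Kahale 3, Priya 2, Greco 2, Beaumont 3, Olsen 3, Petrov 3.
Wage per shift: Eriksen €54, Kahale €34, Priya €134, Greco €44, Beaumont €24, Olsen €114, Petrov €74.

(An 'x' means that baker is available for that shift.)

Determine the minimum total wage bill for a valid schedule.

Picking the cheapest available baker for each shift independently would cost €402, but that ignores the shift limits.
An optimal schedule: Jun 5→Kahale+Petrov, Jun 6→Petrov, Jun 7→Greco, Jun 8→Beaumont, Jun 9→Beaumont, Jun 10→Greco+Eriksen, Jun 11→Eriksen+Petrov, Jun 12→Beaumont, Jun 13→Kahale, Jun 14→Kahale.
Total: 34 + 74 + 74 + 44 + 24 + 24 + 44 + 54 + 54 + 74 + 24 + 34 + 34 = €592.

€592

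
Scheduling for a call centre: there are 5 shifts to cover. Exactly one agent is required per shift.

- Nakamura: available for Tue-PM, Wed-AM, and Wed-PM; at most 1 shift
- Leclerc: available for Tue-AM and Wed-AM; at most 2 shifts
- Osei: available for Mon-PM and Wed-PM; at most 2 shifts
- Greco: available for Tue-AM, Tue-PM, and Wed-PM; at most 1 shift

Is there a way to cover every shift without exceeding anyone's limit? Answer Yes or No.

Mon-PM can only be covered by Osei, so that assignment is forced.
One valid schedule: Mon-PM→Osei, Tue-AM→Leclerc, Tue-PM→Nakamura, Wed-AM→Leclerc, Wed-PM→Osei.
Loads: Nakamura 1/1, Leclerc 2/2, Osei 2/2, Greco 0/1 — all within limits.

Yes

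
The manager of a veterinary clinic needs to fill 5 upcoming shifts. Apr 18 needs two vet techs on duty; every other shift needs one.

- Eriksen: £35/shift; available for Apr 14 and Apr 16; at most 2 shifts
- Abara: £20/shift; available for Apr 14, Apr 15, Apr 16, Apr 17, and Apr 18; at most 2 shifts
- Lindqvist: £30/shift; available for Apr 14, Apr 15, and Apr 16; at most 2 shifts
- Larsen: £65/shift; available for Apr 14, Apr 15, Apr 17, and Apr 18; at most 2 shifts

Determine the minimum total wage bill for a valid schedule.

£200

Apr 18 can only be covered by Abara and Larsen, so that assignment is forced.
Picking the cheapest available vet tech for each shift independently would cost £165, but that ignores the shift limits.
An optimal schedule: Apr 14→Eriksen, Apr 15→Lindqvist, Apr 16→Lindqvist, Apr 17→Abara, Apr 18→Abara+Larsen.
Total: 35 + 30 + 30 + 20 + 20 + 65 = £200.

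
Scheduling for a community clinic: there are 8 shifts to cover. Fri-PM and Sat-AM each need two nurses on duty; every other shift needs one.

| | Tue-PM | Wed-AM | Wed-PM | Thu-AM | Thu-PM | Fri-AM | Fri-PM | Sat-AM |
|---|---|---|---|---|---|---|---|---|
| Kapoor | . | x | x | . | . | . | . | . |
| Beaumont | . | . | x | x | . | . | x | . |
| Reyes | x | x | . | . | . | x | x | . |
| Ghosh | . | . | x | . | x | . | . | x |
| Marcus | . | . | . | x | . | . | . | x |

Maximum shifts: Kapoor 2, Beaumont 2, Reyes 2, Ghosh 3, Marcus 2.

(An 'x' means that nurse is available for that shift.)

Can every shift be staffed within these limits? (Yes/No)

No

Total capacity is 11 and 10 slots are needed, so capacity alone doesn't rule it out.
Shifts {Tue-PM, Fri-AM, Fri-PM} need 4 worker-slots in total, but the nurses available for any of those shifts (Beaumont and Reyes) can supply at most 3 among them. So no valid schedule exists.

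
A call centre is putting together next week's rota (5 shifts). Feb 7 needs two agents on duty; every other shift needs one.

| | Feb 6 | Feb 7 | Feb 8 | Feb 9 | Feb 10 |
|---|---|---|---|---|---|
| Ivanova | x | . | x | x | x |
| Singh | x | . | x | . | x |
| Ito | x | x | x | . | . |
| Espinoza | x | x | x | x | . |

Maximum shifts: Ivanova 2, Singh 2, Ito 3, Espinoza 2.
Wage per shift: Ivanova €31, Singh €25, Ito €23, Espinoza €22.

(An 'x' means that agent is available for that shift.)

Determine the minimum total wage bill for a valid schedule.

€138

Feb 7 can only be covered by Ito and Espinoza, so that assignment is forced.
Picking the cheapest available agent for each shift independently would cost €136, but that ignores the shift limits.
An optimal schedule: Feb 6→Ito, Feb 7→Espinoza+Ito, Feb 8→Ito, Feb 9→Espinoza, Feb 10→Singh.
Total: 23 + 22 + 23 + 23 + 22 + 25 = €138.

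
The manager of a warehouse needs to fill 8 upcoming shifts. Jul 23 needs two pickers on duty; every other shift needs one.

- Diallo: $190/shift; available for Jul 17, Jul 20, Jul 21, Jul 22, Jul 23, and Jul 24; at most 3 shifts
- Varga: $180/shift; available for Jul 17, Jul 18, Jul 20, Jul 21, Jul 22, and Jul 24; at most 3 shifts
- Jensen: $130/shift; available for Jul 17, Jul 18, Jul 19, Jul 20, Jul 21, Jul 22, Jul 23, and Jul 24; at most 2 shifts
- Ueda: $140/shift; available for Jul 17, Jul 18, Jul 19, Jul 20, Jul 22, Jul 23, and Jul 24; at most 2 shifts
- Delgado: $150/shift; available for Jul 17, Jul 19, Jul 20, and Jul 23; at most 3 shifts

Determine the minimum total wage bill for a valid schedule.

Picking the cheapest available picker for each shift independently would cost $1180, but that ignores the shift limits.
An optimal schedule: Jul 17→Delgado, Jul 18→Jensen, Jul 19→Jensen, Jul 20→Delgado, Jul 21→Varga, Jul 22→Ueda, Jul 23→Ueda+Delgado, Jul 24→Varga.
Total: 150 + 130 + 130 + 150 + 180 + 140 + 140 + 150 + 180 = $1350.

$1350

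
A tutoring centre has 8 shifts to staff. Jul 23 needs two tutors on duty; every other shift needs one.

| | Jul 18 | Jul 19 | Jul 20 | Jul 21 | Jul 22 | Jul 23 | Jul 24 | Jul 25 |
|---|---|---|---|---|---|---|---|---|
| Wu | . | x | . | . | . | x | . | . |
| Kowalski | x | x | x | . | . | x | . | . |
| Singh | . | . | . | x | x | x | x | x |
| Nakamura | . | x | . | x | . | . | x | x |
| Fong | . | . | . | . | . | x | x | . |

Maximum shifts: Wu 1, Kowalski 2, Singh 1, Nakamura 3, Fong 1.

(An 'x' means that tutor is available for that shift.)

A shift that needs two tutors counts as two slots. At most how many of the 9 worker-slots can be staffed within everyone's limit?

Total capacity across all tutors is 1+2+1+3+1 = 8, and 9 slots are needed, so at most 8 can be filled.
An assignment achieving 8: Jul 18→Kowalski, Jul 19→Wu, Jul 20→Kowalski, Jul 21→Nakamura, Jul 22→Singh, Jul 23→Fong, Jul 24→Nakamura, Jul 25→Nakamura.
Loads: Wu 1/1, Kowalski 2/2, Singh 1/1, Nakamura 3/3, Fong 1/1.

8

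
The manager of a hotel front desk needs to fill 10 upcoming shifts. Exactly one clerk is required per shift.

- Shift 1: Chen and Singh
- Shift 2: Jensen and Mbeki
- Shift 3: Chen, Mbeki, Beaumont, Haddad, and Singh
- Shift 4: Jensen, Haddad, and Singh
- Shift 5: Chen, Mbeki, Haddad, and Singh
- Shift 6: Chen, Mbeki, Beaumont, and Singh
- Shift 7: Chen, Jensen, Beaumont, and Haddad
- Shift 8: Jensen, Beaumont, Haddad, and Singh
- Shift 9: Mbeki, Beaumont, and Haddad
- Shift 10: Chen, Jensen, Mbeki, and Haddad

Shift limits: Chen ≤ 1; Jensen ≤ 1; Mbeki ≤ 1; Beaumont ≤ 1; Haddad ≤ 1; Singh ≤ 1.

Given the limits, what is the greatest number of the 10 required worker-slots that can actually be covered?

Total capacity across all clerks is 1+1+1+1+1+1 = 6, and 10 slots are needed, so at most 6 can be filled.
An assignment achieving 6: Shift 1→Chen, Shift 2→Jensen, Shift 4→Haddad, Shift 5→Singh, Shift 6→Beaumont, Shift 9→Mbeki.
Loads: Chen 1/1, Jensen 1/1, Mbeki 1/1, Beaumont 1/1, Haddad 1/1, Singh 1/1.

6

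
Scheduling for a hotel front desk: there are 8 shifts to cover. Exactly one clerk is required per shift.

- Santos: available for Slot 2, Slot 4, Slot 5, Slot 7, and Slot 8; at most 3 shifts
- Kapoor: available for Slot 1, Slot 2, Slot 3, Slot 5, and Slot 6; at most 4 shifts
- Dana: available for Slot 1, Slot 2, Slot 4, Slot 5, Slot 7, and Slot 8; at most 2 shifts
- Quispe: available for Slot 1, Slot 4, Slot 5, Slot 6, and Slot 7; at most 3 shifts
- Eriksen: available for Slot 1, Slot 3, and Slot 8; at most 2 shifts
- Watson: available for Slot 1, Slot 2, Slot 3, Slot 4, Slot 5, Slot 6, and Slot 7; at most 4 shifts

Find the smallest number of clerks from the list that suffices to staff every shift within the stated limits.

3

8 slots to fill and no one can take more than 4, so at least ⌈8/4⌉ = 2 clerks are needed.
No set of 2 clerks can cover every shift (each such set leaves at least one shift with no one available or exceeds a cap).
Santos, Kapoor, and Dana alone can cover everything: Slot 1→Kapoor, Slot 2→Kapoor, Slot 3→Kapoor, Slot 4→Santos, Slot 5→Dana, Slot 6→Kapoor, Slot 7→Santos, Slot 8→Santos.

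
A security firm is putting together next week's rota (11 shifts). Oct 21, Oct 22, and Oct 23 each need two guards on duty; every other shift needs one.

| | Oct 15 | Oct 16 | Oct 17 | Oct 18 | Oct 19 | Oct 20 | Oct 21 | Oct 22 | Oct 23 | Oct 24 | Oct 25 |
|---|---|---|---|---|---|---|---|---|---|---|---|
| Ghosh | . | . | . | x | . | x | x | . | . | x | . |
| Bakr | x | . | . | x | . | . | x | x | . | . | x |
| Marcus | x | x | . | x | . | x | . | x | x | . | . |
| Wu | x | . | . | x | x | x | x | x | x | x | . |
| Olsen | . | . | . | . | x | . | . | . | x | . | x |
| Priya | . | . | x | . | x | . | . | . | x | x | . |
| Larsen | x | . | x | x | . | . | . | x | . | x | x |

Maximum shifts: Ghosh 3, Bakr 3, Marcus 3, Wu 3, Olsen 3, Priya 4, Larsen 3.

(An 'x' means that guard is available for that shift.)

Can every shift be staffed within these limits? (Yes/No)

Oct 16 can only be covered by Marcus, so that assignment is forced.
One valid schedule: Oct 15→Bakr, Oct 16→Marcus, Oct 17→Priya, Oct 18→Marcus, Oct 19→Wu, Oct 20→Ghosh, Oct 21→Ghosh+Bakr, Oct 22→Marcus+Wu, Oct 23→Wu+Olsen, Oct 24→Ghosh, Oct 25→Bakr.
Loads: Ghosh 3/3, Bakr 3/3, Marcus 3/3, Wu 3/3, Olsen 1/3, Priya 1/4, Larsen 0/3 — all within limits.

Yes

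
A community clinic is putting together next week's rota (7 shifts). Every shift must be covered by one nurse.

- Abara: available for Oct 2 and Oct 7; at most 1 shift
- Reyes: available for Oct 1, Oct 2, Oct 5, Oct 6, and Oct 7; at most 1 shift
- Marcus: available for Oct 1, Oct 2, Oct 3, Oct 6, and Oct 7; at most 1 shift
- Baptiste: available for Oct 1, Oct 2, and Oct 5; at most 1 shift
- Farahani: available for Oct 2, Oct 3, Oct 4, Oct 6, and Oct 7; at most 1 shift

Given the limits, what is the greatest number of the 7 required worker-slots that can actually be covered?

Total capacity across all nurses is 1+1+1+1+1 = 5, and 7 slots are needed, so at most 5 can be filled.
An assignment achieving 5: Oct 1→Baptiste, Oct 3→Marcus, Oct 4→Farahani, Oct 5→Reyes, Oct 7→Abara.
Loads: Abara 1/1, Reyes 1/1, Marcus 1/1, Baptiste 1/1, Farahani 1/1.

5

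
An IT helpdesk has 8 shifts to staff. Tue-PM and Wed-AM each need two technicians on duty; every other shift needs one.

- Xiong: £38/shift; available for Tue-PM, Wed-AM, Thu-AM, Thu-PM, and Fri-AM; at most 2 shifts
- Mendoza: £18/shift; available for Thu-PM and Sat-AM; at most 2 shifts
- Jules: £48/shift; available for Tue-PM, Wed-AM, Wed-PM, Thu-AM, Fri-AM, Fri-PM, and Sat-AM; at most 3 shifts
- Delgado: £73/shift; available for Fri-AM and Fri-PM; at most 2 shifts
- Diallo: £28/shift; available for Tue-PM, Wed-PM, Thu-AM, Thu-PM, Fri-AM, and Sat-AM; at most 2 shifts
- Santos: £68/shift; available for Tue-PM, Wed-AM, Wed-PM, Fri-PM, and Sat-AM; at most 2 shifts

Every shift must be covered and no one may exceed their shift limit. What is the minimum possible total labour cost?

£380

Picking the cheapest available technician for each shift independently would cost £320, but that ignores the shift limits.
An optimal schedule: Tue-PM→Jules+Santos, Wed-AM→Xiong+Jules, Wed-PM→Diallo, Thu-AM→Diallo, Thu-PM→Mendoza, Fri-AM→Xiong, Fri-PM→Jules, Sat-AM→Mendoza.
Total: 48 + 68 + 38 + 48 + 28 + 28 + 18 + 38 + 48 + 18 = £380.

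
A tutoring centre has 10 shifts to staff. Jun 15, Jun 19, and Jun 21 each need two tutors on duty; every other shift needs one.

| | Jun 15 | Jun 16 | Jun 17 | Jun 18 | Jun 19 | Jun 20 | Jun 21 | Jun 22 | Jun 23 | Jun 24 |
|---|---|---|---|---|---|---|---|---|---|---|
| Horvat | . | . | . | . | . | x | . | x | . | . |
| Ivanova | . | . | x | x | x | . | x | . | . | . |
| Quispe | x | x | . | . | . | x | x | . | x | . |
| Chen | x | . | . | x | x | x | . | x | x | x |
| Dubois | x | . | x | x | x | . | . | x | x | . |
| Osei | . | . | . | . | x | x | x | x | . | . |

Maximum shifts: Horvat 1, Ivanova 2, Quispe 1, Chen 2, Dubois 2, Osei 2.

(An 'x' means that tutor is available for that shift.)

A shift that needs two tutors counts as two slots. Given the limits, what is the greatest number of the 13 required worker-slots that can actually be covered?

Total capacity across all tutors is 1+2+1+2+2+2 = 10, and 13 slots are needed, so at most 10 can be filled.
An assignment achieving 10: Jun 15→Chen+Dubois, Jun 16→Quispe, Jun 17→Ivanova, Jun 18→Ivanova, Jun 19→Osei, Jun 20→Horvat, Jun 21→Osei, Jun 23→Dubois, Jun 24→Chen.
Loads: Horvat 1/1, Ivanova 2/2, Quispe 1/1, Chen 2/2, Dubois 2/2, Osei 2/2.

10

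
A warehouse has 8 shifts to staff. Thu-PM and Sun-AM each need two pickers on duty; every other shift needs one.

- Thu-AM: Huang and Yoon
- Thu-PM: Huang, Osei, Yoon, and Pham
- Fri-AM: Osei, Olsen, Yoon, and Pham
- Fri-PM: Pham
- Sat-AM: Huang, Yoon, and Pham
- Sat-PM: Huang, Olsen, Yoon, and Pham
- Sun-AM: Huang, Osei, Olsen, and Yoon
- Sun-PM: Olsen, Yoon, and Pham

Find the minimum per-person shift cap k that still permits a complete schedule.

2

With 5 pickers and 10 worker-slots to fill, someone must work at least ⌈10/5⌉ = 2 shifts, so k ≥ 2.
k = 2 works: Thu-AM→Huang, Thu-PM→Yoon+Pham, Fri-AM→Osei, Fri-PM→Pham, Sat-AM→Huang, Sat-PM→Olsen, Sun-AM→Osei+Yoon, Sun-PM→Olsen.
Loads: Huang 2, Osei 2, Olsen 2, Yoon 2, Pham 2 — all ≤ 2.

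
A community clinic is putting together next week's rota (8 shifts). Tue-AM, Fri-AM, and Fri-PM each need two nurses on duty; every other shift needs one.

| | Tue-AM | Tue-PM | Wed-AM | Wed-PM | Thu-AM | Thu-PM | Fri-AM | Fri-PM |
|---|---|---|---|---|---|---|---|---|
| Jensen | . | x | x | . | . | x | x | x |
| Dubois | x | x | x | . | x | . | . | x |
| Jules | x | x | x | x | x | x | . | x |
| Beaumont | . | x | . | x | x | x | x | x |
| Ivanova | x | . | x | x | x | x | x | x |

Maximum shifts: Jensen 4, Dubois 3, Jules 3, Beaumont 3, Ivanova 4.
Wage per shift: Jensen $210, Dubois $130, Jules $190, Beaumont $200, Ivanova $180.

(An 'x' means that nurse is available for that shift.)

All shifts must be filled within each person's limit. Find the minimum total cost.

$1880

Picking the cheapest available nurse for each shift independently would cost $1750, but that ignores the shift limits.
An optimal schedule: Tue-AM→Dubois+Ivanova, Tue-PM→Dubois, Wed-AM→Dubois, Wed-PM→Ivanova, Thu-AM→Jules, Thu-PM→Jules, Fri-AM→Ivanova+Beaumont, Fri-PM→Ivanova+Jules.
Total: 130 + 180 + 130 + 130 + 180 + 190 + 190 + 180 + 200 + 180 + 190 = $1880.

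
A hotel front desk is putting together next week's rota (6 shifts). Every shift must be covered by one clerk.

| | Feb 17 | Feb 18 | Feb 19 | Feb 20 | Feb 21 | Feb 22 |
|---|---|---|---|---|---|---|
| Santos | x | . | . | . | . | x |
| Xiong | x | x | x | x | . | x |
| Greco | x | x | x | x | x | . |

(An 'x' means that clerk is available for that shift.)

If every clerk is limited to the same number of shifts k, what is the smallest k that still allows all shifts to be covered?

2

With 3 clerks and 6 worker-slots to fill, someone must work at least ⌈6/3⌉ = 2 shifts, so k ≥ 2.
k = 2 works: Feb 17→Santos, Feb 18→Xiong, Feb 19→Xiong, Feb 20→Greco, Feb 21→Greco, Feb 22→Santos.
Loads: Santos 2, Xiong 2, Greco 2 — all ≤ 2.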